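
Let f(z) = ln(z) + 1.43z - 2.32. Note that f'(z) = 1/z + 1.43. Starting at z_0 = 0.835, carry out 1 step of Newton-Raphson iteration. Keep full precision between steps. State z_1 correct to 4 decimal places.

Newton update: z ← z − f(z)/f'(z).
z_0 = 0.835000: f = -1.306274, f' = 2.627605 → z_1 = 0.835000 - (-1.306274)/(2.627605) = 1.332135

1.3321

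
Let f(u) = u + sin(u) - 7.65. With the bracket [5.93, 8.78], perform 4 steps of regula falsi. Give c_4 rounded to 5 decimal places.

f(5.930000) = -2.065888, f(8.780000) = 1.731021
step 1: c = 7.480677, f(c) = 0.761805 > 0 → new bracket [5.930000, 7.480677]
step 2: c = 7.062912, f(c) = 0.115996 > 0 → new bracket [5.930000, 7.062912]
step 3: c = 7.002682, f(c) = 0.011688 > 0 → new bracket [5.930000, 7.002682]
step 4: c = 6.996647, f(c) = 0.001102 > 0 → new bracket [5.930000, 6.996647]

6.99665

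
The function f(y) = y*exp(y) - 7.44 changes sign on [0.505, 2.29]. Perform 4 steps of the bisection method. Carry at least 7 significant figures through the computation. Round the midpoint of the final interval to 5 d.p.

f(0.505000) = -6.603222, f(2.290000) = 15.173607 (opposite signs)
step 1: m = 1.397500, f(m) = -1.787008 < 0 → root in [1.397500, 2.290000]
step 2: m = 1.843750, f(m) = 4.212859 > 0 → root in [1.397500, 1.843750]
step 3: m = 1.620625, f(m) = 0.754284 > 0 → root in [1.397500, 1.620625]
step 4: m = 1.509062, f(m) = -0.615281 < 0 → root in [1.509062, 1.620625]
Midpoint of [1.509062, 1.620625] = 1.564844

1.56484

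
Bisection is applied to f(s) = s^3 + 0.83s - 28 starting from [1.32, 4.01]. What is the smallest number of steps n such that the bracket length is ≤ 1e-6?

22

Initial width b − a = 4.01 − 1.32 = 2.690000.
After n steps the width is (b−a)/2^n; need (b−a)/2^n ≤ 1e-6.
So n ≥ log₂(2.690000/1e-6) = log₂(2690000.0000) ≈ 21.3592.
Hence n = 22.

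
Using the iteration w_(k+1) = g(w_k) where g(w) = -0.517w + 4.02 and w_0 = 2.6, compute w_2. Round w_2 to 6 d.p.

2.636611

w_1 = g(2.600000) = 2.675800
w_2 = g(2.675800) = 2.636611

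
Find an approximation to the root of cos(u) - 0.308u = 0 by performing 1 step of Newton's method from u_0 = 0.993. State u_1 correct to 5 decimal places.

Newton update: u ← u − f(u)/f'(u).
f'(u) = -sin(u) - 0.308
u_0 = 0.993000: f = 0.240335, f' = -1.145668 → u_1 = 0.993000 - (0.240335)/(-1.145668) = 1.202777

1.20278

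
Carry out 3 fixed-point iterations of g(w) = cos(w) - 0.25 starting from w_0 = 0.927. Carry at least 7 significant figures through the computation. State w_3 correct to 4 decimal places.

w_1 = g(0.927000) = 0.350236
w_2 = g(0.350236) = 0.689292
w_3 = g(0.689292) = 0.521697

0.5217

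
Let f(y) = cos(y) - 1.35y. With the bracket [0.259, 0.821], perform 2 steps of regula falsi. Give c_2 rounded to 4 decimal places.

False-position update: c = (a·f(b) − b·f(a))/(f(b) − f(a)); replace the endpoint whose sign matches f(c).
f(0.259000) = 0.616997, f(0.821000) = -0.426860
step 1: c = 0.591184, f(c) = 0.032184 > 0 → new bracket [0.591184, 0.821000]
step 2: c = 0.607296, f(c) = 0.001344 > 0 → new bracket [0.607296, 0.821000]

0.6073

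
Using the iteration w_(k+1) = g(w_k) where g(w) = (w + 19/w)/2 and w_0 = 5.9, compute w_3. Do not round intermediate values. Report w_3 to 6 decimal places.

4.358901

w_1 = g(5.900000) = 4.560169
w_2 = g(4.560169) = 4.363341
w_3 = g(4.363341) = 4.358901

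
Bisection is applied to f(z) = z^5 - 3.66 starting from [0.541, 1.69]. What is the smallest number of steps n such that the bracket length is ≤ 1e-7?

24

Initial width b − a = 1.69 − 0.541 = 1.149000.
After n steps the width is (b−a)/2^n; need (b−a)/2^n ≤ 1e-7.
So n ≥ log₂(1.149000/1e-7) = log₂(11490000.0000) ≈ 23.4539.
Hence n = 24.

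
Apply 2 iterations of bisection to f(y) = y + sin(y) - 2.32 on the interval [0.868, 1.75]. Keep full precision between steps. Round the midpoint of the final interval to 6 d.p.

1.419250

f(0.868000) = -0.688962, f(1.750000) = 0.413986 (opposite signs)
step 1: m = 1.309000, f(m) = -0.045073 < 0 → root in [1.309000, 1.750000]
step 2: m = 1.529500, f(m) = 0.208647 > 0 → root in [1.309000, 1.529500]
Midpoint of [1.309000, 1.529500] = 1.419250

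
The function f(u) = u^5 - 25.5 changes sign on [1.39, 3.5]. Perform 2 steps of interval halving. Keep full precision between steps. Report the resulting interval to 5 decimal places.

f(1.390000) = -20.311116, f(3.500000) = 499.718750 (opposite signs)
step 1: m = 2.445000, f(m) = 61.876434 > 0 → root in [1.390000, 2.445000]
step 2: m = 1.917500, f(m) = 0.422499 > 0 → root in [1.390000, 1.917500]

[1.39000, 1.91750]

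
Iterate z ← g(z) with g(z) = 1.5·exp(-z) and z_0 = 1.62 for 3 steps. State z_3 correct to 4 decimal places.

z_1 = g(1.620000) = 0.296848
z_2 = g(0.296848) = 1.114735
z_3 = g(1.114735) = 0.492003

0.4920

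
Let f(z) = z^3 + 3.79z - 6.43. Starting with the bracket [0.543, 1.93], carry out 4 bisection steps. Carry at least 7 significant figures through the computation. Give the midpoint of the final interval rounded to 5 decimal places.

f(0.543000) = -4.211927, f(1.930000) = 8.073757 (opposite signs)
step 1: m = 1.236500, f(m) = 0.146860 > 0 → root in [0.543000, 1.236500]
step 2: m = 0.889750, f(m) = -2.353472 < 0 → root in [0.889750, 1.236500]
step 3: m = 1.063125, f(m) = -1.199175 < 0 → root in [1.063125, 1.236500]
step 4: m = 1.149812, f(m) = -0.552079 < 0 → root in [1.149812, 1.236500]
Midpoint of [1.149812, 1.236500] = 1.193156

1.19316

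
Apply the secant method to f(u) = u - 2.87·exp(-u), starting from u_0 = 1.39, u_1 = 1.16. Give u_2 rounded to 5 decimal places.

f(u_0) = 0.675154, f(u_1) = 0.260295
u_2 = 1.160000 - (0.260295)·(1.160000 - 1.390000)/(0.260295 - (0.675154)) = 1.015691; f(u_2) = -0.023685

1.01569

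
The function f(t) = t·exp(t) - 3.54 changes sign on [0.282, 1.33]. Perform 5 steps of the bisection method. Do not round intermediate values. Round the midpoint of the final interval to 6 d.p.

1.149875

f(0.282000) = -3.166130, f(1.330000) = 1.488788 (opposite signs)
step 1: m = 0.806000, f(m) = -1.735419 < 0 → root in [0.806000, 1.330000]
step 2: m = 1.068000, f(m) = -0.432596 < 0 → root in [1.068000, 1.330000]
step 3: m = 1.199000, f(m) = 0.436841 > 0 → root in [1.068000, 1.199000]
step 4: m = 1.133500, f(m) = -0.018771 < 0 → root in [1.133500, 1.199000]
step 5: m = 1.166250, f(m) = 0.203584 > 0 → root in [1.133500, 1.166250]
Midpoint of [1.133500, 1.166250] = 1.149875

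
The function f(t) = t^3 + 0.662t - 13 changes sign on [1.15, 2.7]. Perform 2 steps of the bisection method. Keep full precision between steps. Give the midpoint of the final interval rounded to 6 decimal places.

2.118750

f(1.150000) = -10.717825, f(2.700000) = 8.470400 (opposite signs)
step 1: m = 1.925000, f(m) = -4.592322 < 0 → root in [1.925000, 2.700000]
step 2: m = 2.312500, f(m) = 0.897330 > 0 → root in [1.925000, 2.312500]
Midpoint of [1.925000, 2.312500] = 2.118750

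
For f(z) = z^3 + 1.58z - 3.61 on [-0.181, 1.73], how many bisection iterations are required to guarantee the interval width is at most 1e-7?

Initial width b − a = 1.73 − -0.181 = 1.911000.
After n steps the width is (b−a)/2^n; need (b−a)/2^n ≤ 1e-7.
So n ≥ log₂(1.911000/1e-7) = log₂(19110000.0000) ≈ 24.1878.
Hence n = 25.

25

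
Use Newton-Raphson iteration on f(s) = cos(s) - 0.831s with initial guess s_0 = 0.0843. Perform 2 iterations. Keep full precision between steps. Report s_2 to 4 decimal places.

f'(s) = -sin(s) - 0.831
s_0 = 0.084300: f = 0.926396, f' = -0.915200 → s_1 = 0.084300 - (0.926396)/(-0.915200) = 1.096533
s_1 = 1.096533: f = -0.454535, f' = -1.720629 → s_2 = 1.096533 - (-0.454535)/(-1.720629) = 0.832365

0.8324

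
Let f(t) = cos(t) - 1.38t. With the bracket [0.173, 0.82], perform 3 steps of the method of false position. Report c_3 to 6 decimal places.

0.598590

f(0.173000) = 0.746333, f(0.820000) = -0.449379
step 1: c = 0.576841, f(c) = 0.042149 > 0 → new bracket [0.576841, 0.820000]
step 2: c = 0.597692, f(c) = 0.001821 > 0 → new bracket [0.597692, 0.820000]
step 3: c = 0.598590, f(c) = 0.000078 > 0 → new bracket [0.598590, 0.820000]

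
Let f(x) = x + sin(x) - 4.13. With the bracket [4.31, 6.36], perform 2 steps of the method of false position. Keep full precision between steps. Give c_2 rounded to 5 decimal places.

4.99573

False-position update: c = (a·f(b) − b·f(a))/(f(b) − f(a)); replace the endpoint whose sign matches f(c).
f(4.310000) = -0.740128, f(6.360000) = 2.306739
step 1: c = 4.807975, f(c) = -0.317461 < 0 → new bracket [4.807975, 6.360000]
step 2: c = 4.995730, f(c) = -0.094397 < 0 → new bracket [4.995730, 6.360000]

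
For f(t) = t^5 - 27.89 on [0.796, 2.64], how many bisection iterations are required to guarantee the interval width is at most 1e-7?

Initial width b − a = 2.64 − 0.796 = 1.844000.
After n steps the width is (b−a)/2^n; need (b−a)/2^n ≤ 1e-7.
So n ≥ log₂(1.844000/1e-7) = log₂(18440000.0000) ≈ 24.1363.
Hence n = 25.

25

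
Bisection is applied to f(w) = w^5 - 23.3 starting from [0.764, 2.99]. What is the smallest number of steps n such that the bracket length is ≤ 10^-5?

Initial width b − a = 2.99 − 0.764 = 2.226000.
After n steps the width is (b−a)/2^n; need (b−a)/2^n ≤ 10^-5.
So n ≥ log₂(2.226000/10^-5) = log₂(222600.0000) ≈ 17.7641.
Hence n = 18.

18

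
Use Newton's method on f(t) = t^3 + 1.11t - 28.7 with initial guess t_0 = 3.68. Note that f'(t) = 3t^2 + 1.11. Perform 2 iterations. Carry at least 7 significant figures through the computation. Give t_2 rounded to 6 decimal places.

2.946507

Newton update: t ← t − f(t)/f'(t).
t_0 = 3.680000: f = 25.220832, f' = 41.737200 → t_1 = 3.680000 - (25.220832)/(41.737200) = 3.075723
t_1 = 3.075723: f = 3.810612, f' = 29.490215 → t_2 = 3.075723 - (3.810612)/(29.490215) = 2.946507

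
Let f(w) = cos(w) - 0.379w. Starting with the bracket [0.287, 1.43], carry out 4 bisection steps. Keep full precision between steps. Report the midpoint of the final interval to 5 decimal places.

1.10853

f(0.287000) = 0.850324, f(1.430000) = -0.401638 (opposite signs)
step 1: m = 0.858500, f(m) = 0.328202 > 0 → root in [0.858500, 1.430000]
step 2: m = 1.144250, f(m) = -0.019942 < 0 → root in [0.858500, 1.144250]
step 3: m = 1.001375, f(m) = 0.159624 > 0 → root in [1.001375, 1.144250]
step 4: m = 1.072812, f(m) = 0.071059 > 0 → root in [1.072812, 1.144250]
Midpoint of [1.072812, 1.144250] = 1.108531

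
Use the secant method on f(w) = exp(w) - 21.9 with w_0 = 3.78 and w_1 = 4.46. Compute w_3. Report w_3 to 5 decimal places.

f(w_0) = 21.916042, f(w_1) = 64.587509
w_2 = 4.460000 - (64.587509)·(4.460000 - 3.780000)/(64.587509 - (21.916042)) = 3.430752; f(w_2) = 8.999882
w_3 = 3.430752 - (8.999882)·(3.430752 - 4.460000)/(8.999882 - (64.587509)) = 3.264113; f(w_3) = 4.256890

3.26411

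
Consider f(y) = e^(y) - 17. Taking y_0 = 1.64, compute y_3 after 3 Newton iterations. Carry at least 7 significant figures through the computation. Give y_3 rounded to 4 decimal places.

2.9158

Newton update: y ← y − f(y)/f'(y).
f'(y) = e^(y)
y_0 = 1.640000: f = -11.844830, f' = 5.155170 → y_1 = 1.640000 - (-11.844830)/(5.155170) = 3.937661
y_1 = 3.937661: f = 34.298459, f' = 51.298459 → y_2 = 3.937661 - (34.298459)/(51.298459) = 3.269055
y_2 = 3.269055: f = 9.286479, f' = 26.286479 → y_3 = 3.269055 - (9.286479)/(26.286479) = 2.915775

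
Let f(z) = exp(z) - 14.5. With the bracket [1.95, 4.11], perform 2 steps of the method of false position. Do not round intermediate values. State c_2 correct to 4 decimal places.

2.4308

False-position update: c = (a·f(b) − b·f(a))/(f(b) − f(a)); replace the endpoint whose sign matches f(c).
f(1.950000) = -7.471312, f(4.110000) = 46.446718
step 1: c = 2.249307, f(c) = -5.018838 < 0 → new bracket [2.249307, 4.110000]
step 2: c = 2.430759, f(c) = -3.132497 < 0 → new bracket [2.430759, 4.110000]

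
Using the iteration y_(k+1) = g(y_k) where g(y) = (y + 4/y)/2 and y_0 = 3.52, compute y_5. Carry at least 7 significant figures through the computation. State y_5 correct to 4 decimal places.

y_1 = g(3.520000) = 2.328182
y_2 = g(2.328182) = 2.023130
y_3 = g(2.023130) = 2.000132
y_4 = g(2.000132) = 2.000000
y_5 = g(2.000000) = 2.000000

2.0000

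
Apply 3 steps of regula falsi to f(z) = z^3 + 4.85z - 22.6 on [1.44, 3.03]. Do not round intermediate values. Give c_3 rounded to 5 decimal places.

f(1.440000) = -12.630016, f(3.030000) = 19.913627
step 1: c = 2.057071, f(c) = -3.918632 < 0 → new bracket [2.057071, 3.030000]
step 2: c = 2.217045, f(c) = -0.949915 < 0 → new bracket [2.217045, 3.030000]
step 3: c = 2.254059, f(c) = -0.215435 < 0 → new bracket [2.254059, 3.030000]

2.25406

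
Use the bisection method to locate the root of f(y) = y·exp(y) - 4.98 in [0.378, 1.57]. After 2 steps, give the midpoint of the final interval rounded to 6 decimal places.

1.421000

f(0.378000) = -4.428361, f(1.570000) = 2.566438 (opposite signs)
step 1: m = 0.974000, f(m) = -2.400344 < 0 → root in [0.974000, 1.570000]
step 2: m = 1.272000, f(m) = -0.441528 < 0 → root in [1.272000, 1.570000]
Midpoint of [1.272000, 1.570000] = 1.421000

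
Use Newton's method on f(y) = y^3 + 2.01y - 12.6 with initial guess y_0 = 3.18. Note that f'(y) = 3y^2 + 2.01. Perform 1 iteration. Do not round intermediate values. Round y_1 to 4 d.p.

2.3778

y_0 = 3.180000: f = 25.949232, f' = 32.347200 → y_1 = 3.180000 - (25.949232)/(32.347200) = 2.377790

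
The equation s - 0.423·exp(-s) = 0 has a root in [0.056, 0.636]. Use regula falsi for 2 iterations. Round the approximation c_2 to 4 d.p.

f(0.056000) = -0.343963, f(0.636000) = 0.412061
step 1: c = 0.319878, f(c) = 0.012680 > 0 → new bracket [0.056000, 0.319878]
step 2: c = 0.310497, f(c) = 0.000402 > 0 → new bracket [0.056000, 0.310497]

0.3105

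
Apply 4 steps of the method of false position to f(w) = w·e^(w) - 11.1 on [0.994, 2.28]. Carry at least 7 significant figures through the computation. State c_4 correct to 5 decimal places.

1.80603

False-position update: c = (a·f(b) − b·f(a))/(f(b) − f(a)); replace the endpoint whose sign matches f(c).
f(0.994000) = -8.414191, f(2.280000) = 11.190831
step 1: c = 1.545933, f(c) = -3.845951 < 0 → new bracket [1.545933, 2.280000]
step 2: c = 1.733685, f(c) = -1.284786 < 0 → new bracket [1.733685, 2.280000]
step 3: c = 1.789946, f(c) = -0.379778 < 0 → new bracket [1.789946, 2.280000]
step 4: c = 1.806031, f(c) = -0.108054 < 0 → new bracket [1.806031, 2.280000]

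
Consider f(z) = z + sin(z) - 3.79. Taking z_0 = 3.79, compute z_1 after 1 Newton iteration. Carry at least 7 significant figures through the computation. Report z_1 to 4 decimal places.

Newton update: z ← z − f(z)/f'(z).
f'(z) = 1 + cos(z)
z_0 = 3.790000: f = -0.603918, f' = 0.202953 → z_1 = 3.790000 - (-0.603918)/(0.202953) = 6.765648

6.7656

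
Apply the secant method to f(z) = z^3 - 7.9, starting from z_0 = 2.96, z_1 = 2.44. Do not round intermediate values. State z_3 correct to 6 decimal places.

f(z_0) = 18.034336, f(z_1) = 6.626784
z_2 = 2.440000 - (6.626784)·(2.440000 - 2.960000)/(6.626784 - (18.034336)) = 2.137926; f(z_2) = 1.871874
z_3 = 2.137926 - (1.871874)·(2.137926 - 2.440000)/(1.871874 - (6.626784)) = 2.019008; f(z_3) = 0.330266

2.019008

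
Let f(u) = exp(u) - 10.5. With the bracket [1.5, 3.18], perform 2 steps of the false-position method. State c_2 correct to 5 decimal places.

2.22686

False-position update: c = (a·f(b) − b·f(a))/(f(b) − f(a)); replace the endpoint whose sign matches f(c).
f(1.500000) = -6.018311, f(3.180000) = 13.546754
step 1: c = 2.016776, f(c) = -2.985937 < 0 → new bracket [2.016776, 3.180000]
step 2: c = 2.226864, f(c) = -1.229254 < 0 → new bracket [2.226864, 3.180000]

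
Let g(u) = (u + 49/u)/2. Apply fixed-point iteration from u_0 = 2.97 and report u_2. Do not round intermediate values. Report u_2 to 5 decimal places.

7.38399

u_1 = g(2.970000) = 9.734158
u_2 = g(9.734158) = 7.383989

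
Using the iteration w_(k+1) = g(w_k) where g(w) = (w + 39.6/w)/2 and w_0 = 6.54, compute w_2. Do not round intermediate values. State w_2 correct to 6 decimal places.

6.292855

w_1 = g(6.540000) = 6.297523
w_2 = g(6.297523) = 6.292855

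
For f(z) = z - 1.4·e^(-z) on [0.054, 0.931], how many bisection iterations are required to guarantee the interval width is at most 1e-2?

7

Initial width b − a = 0.931 − 0.054 = 0.877000.
After n steps the width is (b−a)/2^n; need (b−a)/2^n ≤ 1e-2.
So n ≥ log₂(0.877000/1e-2) = log₂(87.7000) ≈ 6.4545.
Hence n = 7.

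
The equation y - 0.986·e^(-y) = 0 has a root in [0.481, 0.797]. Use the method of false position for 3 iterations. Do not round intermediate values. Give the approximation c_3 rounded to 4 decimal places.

f(0.481000) = -0.128511, f(0.797000) = 0.352631
step 1: c = 0.565402, f(c) = 0.005224 > 0 → new bracket [0.481000, 0.565402]
step 2: c = 0.562105, f(c) = 0.000077 > 0 → new bracket [0.481000, 0.562105]
step 3: c = 0.562056, f(c) = 0.000001 > 0 → new bracket [0.481000, 0.562056]

0.5621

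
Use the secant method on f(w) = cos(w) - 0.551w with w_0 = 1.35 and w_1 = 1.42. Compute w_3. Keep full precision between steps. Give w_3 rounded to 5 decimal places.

0.99323

f(w_0) = -0.524843, f(w_1) = -0.632195
w_2 = 1.420000 - (-0.632195)·(1.420000 - 1.350000)/(-0.632195 - (-0.524843)) = 1.007768; f(w_2) = -0.021531
w_3 = 1.007768 - (-0.021531)·(1.007768 - 1.420000)/(-0.021531 - (-0.632195)) = 0.993234; f(w_3) = -0.001288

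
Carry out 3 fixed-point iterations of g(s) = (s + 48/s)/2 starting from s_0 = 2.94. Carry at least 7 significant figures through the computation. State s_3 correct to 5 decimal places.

6.93807

s_1 = g(2.940000) = 9.633265
s_2 = g(9.633265) = 7.308000
s_3 = g(7.308000) = 6.938072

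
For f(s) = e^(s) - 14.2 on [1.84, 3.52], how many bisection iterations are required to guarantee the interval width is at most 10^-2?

Initial width b − a = 3.52 − 1.84 = 1.680000.
After n steps the width is (b−a)/2^n; need (b−a)/2^n ≤ 10^-2.
So n ≥ log₂(1.680000/10^-2) = log₂(168.0000) ≈ 7.3923.
Hence n = 8.

8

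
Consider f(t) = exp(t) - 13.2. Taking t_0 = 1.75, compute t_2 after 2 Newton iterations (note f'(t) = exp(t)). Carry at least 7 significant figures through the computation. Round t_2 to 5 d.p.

Newton update: t ← t − f(t)/f'(t).
t_0 = 1.750000: f = -7.445397, f' = 5.754603 → t_1 = 1.750000 - (-7.445397)/(5.754603) = 3.043816
t_1 = 3.043816: f = 7.785171, f' = 20.985171 → t_2 = 3.043816 - (7.785171)/(20.985171) = 2.672832

2.67283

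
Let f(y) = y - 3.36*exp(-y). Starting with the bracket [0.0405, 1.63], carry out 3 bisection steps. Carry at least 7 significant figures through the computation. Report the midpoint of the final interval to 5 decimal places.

1.13328

f(0.040500) = -3.186139, f(1.630000) = 0.971677 (opposite signs)
step 1: m = 0.835250, f(m) = -0.622204 < 0 → root in [0.835250, 1.630000]
step 2: m = 1.232625, f(m) = 0.253097 > 0 → root in [0.835250, 1.232625]
step 3: m = 1.033937, f(m) = -0.160892 < 0 → root in [1.033937, 1.232625]
Midpoint of [1.033937, 1.232625] = 1.133281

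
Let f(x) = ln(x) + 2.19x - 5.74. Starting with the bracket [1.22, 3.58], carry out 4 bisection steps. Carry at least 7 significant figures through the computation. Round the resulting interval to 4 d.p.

f(1.220000) = -2.869349, f(3.580000) = 3.375563 (opposite signs)
step 1: m = 2.400000, f(m) = 0.391469 > 0 → root in [1.220000, 2.400000]
step 2: m = 1.810000, f(m) = -1.182773 < 0 → root in [1.810000, 2.400000]
step 3: m = 2.105000, f(m) = -0.385735 < 0 → root in [2.105000, 2.400000]
step 4: m = 2.252500, f(m) = 0.005016 > 0 → root in [2.105000, 2.252500]

[2.1050, 2.2525]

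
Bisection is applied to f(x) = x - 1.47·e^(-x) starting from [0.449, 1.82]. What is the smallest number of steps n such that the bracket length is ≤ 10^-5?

Initial width b − a = 1.82 − 0.449 = 1.371000.
After n steps the width is (b−a)/2^n; need (b−a)/2^n ≤ 10^-5.
So n ≥ log₂(1.371000/10^-5) = log₂(137100.0000) ≈ 17.0649.
Hence n = 18.

18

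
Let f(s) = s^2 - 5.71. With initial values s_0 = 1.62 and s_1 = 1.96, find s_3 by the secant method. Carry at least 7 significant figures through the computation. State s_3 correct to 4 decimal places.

2.3806

Secant update: s_(k+1) = s_k − f(s_k)·(s_k − s_(k-1))/(f(s_k) − f(s_(k-1))).
f(s_0) = -3.085600, f(s_1) = -1.868400
s_2 = 1.960000 - (-1.868400)·(1.960000 - 1.620000)/(-1.868400 - (-3.085600)) = 2.481899; f(s_2) = 0.449825
s_3 = 2.481899 - (0.449825)·(2.481899 - 1.960000)/(0.449825 - (-1.868400)) = 2.380631; f(s_3) = -0.042597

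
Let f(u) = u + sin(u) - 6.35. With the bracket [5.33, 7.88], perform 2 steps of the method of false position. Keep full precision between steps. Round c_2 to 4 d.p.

6.3108

False-position update: c = (a·f(b) − b·f(a))/(f(b) − f(a)); replace the endpoint whose sign matches f(c).
f(5.330000) = -1.835264, f(7.880000) = 2.529662
step 1: c = 6.402166, f(c) = 0.170866 > 0 → new bracket [5.330000, 6.402166]
step 2: c = 6.310847, f(c) = -0.011494 < 0 → new bracket [6.310847, 6.402166]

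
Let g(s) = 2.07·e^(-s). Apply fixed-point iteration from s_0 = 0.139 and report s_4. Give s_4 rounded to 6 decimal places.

s_1 = g(0.139000) = 1.801372
s_2 = g(1.801372) = 0.341700
s_3 = g(0.341700) = 1.470863
s_4 = g(1.470863) = 0.475535

0.475535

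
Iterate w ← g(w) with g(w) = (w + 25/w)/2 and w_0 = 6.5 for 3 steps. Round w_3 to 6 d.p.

w_1 = g(6.500000) = 5.173077
w_2 = g(5.173077) = 5.002895
w_3 = g(5.002895) = 5.000001

5.000001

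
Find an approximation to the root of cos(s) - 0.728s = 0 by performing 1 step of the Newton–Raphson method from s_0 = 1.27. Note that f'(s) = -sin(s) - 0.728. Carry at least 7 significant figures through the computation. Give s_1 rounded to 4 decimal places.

0.8967

s_0 = 1.270000: f = -0.628279, f' = -1.683101 → s_1 = 1.270000 - (-0.628279)/(-1.683101) = 0.896713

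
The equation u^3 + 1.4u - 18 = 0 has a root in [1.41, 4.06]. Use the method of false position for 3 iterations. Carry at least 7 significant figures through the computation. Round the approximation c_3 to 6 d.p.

f(1.410000) = -13.222779, f(4.060000) = 54.607416
step 1: c = 1.926589, f(c) = -8.151762 < 0 → new bracket [1.926589, 4.060000]
step 2: c = 2.203697, f(c) = -4.213050 < 0 → new bracket [2.203697, 4.060000]
step 3: c = 2.336656, f(c) = -1.970631 < 0 → new bracket [2.336656, 4.060000]

2.336656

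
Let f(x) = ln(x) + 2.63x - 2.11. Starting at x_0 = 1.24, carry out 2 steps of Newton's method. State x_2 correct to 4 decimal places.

f'(x) = 1/x + 2.63
x_0 = 1.240000: f = 1.366311, f' = 3.436452 → x_1 = 1.240000 - (1.366311)/(3.436452) = 0.842406
x_1 = 0.842406: f = -0.065964, f' = 3.817076 → x_2 = 0.842406 - (-0.065964)/(3.817076) = 0.859688

0.8597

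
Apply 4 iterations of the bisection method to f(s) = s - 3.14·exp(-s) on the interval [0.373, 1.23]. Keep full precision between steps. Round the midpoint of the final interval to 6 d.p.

1.096094

f(0.373000) = -1.789409, f(1.230000) = 0.312201 (opposite signs)
step 1: m = 0.801500, f(m) = -0.607278 < 0 → root in [0.801500, 1.230000]
step 2: m = 1.015750, f(m) = -0.121340 < 0 → root in [1.015750, 1.230000]
step 3: m = 1.122875, f(m) = 0.101298 > 0 → root in [1.015750, 1.122875]
step 4: m = 1.069313, f(m) = -0.008475 < 0 → root in [1.069313, 1.122875]
Midpoint of [1.069313, 1.122875] = 1.096094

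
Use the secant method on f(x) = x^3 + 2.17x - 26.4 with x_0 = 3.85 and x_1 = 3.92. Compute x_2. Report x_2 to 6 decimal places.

3.027653

Secant update: x_(k+1) = x_k − f(x_k)·(x_k − x_(k-1))/(f(x_k) − f(x_(k-1))).
f(x_0) = 39.021125, f(x_1) = 42.342688
x_2 = 3.920000 - (42.342688)·(3.920000 - 3.850000)/(42.342688 - (39.021125)) = 3.027653; f(x_2) = 7.923529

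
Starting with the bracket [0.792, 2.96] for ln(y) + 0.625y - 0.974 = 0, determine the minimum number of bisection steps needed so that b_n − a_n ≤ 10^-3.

12

Initial width b − a = 2.96 − 0.792 = 2.168000.
After n steps the width is (b−a)/2^n; need (b−a)/2^n ≤ 10^-3.
So n ≥ log₂(2.168000/10^-3) = log₂(2168.0000) ≈ 11.0821.
Hence n = 12.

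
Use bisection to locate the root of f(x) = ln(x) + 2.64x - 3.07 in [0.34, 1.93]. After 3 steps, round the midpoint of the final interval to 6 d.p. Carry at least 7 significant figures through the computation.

f(0.340000) = -3.251210, f(1.930000) = 2.682720 (opposite signs)
step 1: m = 1.135000, f(m) = 0.053033 > 0 → root in [0.340000, 1.135000]
step 2: m = 0.737500, f(m) = -1.427489 < 0 → root in [0.737500, 1.135000]
step 3: m = 0.936250, f(m) = -0.664173 < 0 → root in [0.936250, 1.135000]
Midpoint of [0.936250, 1.135000] = 1.035625

1.035625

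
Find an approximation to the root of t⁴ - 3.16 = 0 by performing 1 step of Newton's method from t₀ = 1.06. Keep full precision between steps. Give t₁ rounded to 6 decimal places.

f'(t) = 4t³
t_0 = 1.060000: f = -1.897523, f' = 4.764064 → t_1 = 1.060000 - (-1.897523)/(4.764064) = 1.458299

1.458299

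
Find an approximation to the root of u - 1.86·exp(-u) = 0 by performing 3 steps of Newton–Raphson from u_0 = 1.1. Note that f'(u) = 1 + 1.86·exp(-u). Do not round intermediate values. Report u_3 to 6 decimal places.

u_0 = 1.100000: f = 0.480860, f' = 1.619140 → u_1 = 1.100000 - (0.480860)/(1.619140) = 0.803015
u_1 = 0.803015: f = -0.030220, f' = 1.833236 → u_2 = 0.803015 - (-0.030220)/(1.833236) = 0.819500
u_2 = 0.819500: f = -0.000113, f' = 1.819613 → u_3 = 0.819500 - (-0.000113)/(1.819613) = 0.819562

0.819562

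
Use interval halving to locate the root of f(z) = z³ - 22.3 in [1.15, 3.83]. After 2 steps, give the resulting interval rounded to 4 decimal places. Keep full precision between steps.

[2.4900, 3.1600]

f(1.150000) = -20.779125, f(3.830000) = 33.881887 (opposite signs)
step 1: m = 2.490000, f(m) = -6.861751 < 0 → root in [2.490000, 3.830000]
step 2: m = 3.160000, f(m) = 9.254496 > 0 → root in [2.490000, 3.160000]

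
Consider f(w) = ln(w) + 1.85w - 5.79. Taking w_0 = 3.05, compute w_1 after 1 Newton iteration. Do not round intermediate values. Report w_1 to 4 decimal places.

f'(w) = 1/w + 1.85
w_0 = 3.050000: f = 0.967642, f' = 2.177869 → w_1 = 3.050000 - (0.967642)/(2.177869) = 2.605693

2.6057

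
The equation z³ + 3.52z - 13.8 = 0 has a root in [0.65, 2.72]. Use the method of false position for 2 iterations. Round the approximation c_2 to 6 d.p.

f(0.650000) = -11.237375, f(2.720000) = 15.898048
step 1: c = 1.507232, f(c) = -5.070487 < 0 → new bracket [1.507232, 2.720000]
step 2: c = 1.800497, f(c) = -1.625422 < 0 → new bracket [1.800497, 2.720000]

1.800497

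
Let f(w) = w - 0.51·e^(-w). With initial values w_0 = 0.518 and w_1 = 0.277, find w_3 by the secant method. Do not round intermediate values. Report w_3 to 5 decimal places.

f(w_0) = 0.214188, f(w_1) = -0.109608
w_2 = 0.277000 - (-0.109608)·(0.277000 - 0.518000)/(-0.109608 - (0.214188)) = 0.358581; f(w_2) = 0.002261
w_3 = 0.358581 - (0.002261)·(0.358581 - 0.277000)/(0.002261 - (-0.109608)) = 0.356932; f(w_3) = 0.000024

0.35693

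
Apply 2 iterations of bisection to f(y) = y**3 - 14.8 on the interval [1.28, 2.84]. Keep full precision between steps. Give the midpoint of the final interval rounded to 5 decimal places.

f(1.280000) = -12.702848, f(2.840000) = 8.106304 (opposite signs)
step 1: m = 2.060000, f(m) = -6.058184 < 0 → root in [2.060000, 2.840000]
step 2: m = 2.450000, f(m) = -0.093875 < 0 → root in [2.450000, 2.840000]
Midpoint of [2.450000, 2.840000] = 2.645000

2.64500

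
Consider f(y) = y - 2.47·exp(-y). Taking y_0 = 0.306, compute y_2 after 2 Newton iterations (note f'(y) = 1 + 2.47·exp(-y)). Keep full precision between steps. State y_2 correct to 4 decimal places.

Newton update: y ← y − f(y)/f'(y).
y_0 = 0.306000: f = -1.512875, f' = 2.818875 → y_1 = 0.306000 - (-1.512875)/(2.818875) = 0.842695
y_1 = 0.842695: f = -0.220761, f' = 2.063456 → y_2 = 0.842695 - (-0.220761)/(2.063456) = 0.949681

0.9497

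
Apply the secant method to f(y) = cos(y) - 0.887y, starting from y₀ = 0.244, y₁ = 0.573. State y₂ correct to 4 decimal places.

Secant update: y_(k+1) = y_k − f(y_k)·(y_k − y_(k-1))/(f(y_k) − f(y_(k-1))).
f(y_0) = 0.753951, f(y_1) = 0.332027
y_2 = 0.573000 - (0.332027)·(0.573000 - 0.244000)/(0.332027 - (0.753951)) = 0.831902; f(y_2) = -0.064426

0.8319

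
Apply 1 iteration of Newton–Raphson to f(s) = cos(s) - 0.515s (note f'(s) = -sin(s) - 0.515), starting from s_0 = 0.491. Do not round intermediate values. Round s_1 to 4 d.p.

s_0 = 0.491000: f = 0.628997, f' = -0.986508 → s_1 = 0.491000 - (0.628997)/(-0.986508) = 1.128599

1.1286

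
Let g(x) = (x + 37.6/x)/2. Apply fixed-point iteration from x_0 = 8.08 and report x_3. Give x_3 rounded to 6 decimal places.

6.131885

x_1 = g(8.080000) = 6.366733
x_2 = g(6.366733) = 6.136215
x_3 = g(6.136215) = 6.131885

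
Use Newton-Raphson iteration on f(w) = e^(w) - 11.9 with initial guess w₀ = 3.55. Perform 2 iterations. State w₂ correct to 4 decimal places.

2.5520

Newton update: w ← w − f(w)/f'(w).
f'(w) = e^(w)
w_0 = 3.550000: f = 22.913317, f' = 34.813317 → w_1 = 3.550000 - (22.913317)/(34.813317) = 2.891823
w_1 = 2.891823: f = 6.126145, f' = 18.026145 → w_2 = 2.891823 - (6.126145)/(18.026145) = 2.551975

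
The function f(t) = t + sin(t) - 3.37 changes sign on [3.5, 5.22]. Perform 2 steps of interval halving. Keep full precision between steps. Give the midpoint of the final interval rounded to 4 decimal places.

4.1450

f(3.500000) = -0.220783, f(5.220000) = 0.976092 (opposite signs)
step 1: m = 4.360000, f(m) = 0.051449 > 0 → root in [3.500000, 4.360000]
step 2: m = 3.930000, f(m) = -0.149231 < 0 → root in [3.930000, 4.360000]
Midpoint of [3.930000, 4.360000] = 4.145000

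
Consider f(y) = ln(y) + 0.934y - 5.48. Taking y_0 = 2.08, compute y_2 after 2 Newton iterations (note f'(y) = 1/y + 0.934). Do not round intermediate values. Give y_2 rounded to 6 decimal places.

4.303001

y_0 = 2.080000: f = -2.804912, f' = 1.414769 → y_1 = 2.080000 - (-2.804912)/(1.414769) = 4.062593
y_1 = 4.062593: f = -0.283716, f' = 1.180148 → y_2 = 4.062593 - (-0.283716)/(1.180148) = 4.303001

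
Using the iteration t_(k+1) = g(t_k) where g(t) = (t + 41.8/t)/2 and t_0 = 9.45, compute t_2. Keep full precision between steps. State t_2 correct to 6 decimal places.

6.481306

t_1 = g(9.450000) = 6.936640
t_2 = g(6.936640) = 6.481306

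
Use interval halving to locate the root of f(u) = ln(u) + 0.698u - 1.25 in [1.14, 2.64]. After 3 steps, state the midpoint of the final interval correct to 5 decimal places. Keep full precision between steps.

f(1.140000) = -0.323252, f(2.640000) = 1.563499 (opposite signs)
step 1: m = 1.890000, f(m) = 0.705797 > 0 → root in [1.140000, 1.890000]
step 2: m = 1.515000, f(m) = 0.222885 > 0 → root in [1.140000, 1.515000]
step 3: m = 1.327500, f(m) = -0.040108 < 0 → root in [1.327500, 1.515000]
Midpoint of [1.327500, 1.515000] = 1.421250

1.42125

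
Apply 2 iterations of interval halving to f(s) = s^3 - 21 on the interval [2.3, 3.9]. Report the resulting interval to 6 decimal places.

[2.700000, 3.100000]

f(2.300000) = -8.833000, f(3.900000) = 38.319000 (opposite signs)
step 1: m = 3.100000, f(m) = 8.791000 > 0 → root in [2.300000, 3.100000]
step 2: m = 2.700000, f(m) = -1.317000 < 0 → root in [2.700000, 3.100000]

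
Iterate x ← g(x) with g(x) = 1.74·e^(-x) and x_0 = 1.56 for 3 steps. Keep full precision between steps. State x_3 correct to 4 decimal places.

0.5204

x_1 = g(1.560000) = 0.365637
x_2 = g(0.365637) = 1.207133
x_3 = g(1.207133) = 0.520353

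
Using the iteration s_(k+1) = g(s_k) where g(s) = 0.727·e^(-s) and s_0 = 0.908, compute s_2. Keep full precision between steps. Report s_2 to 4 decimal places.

s_1 = g(0.908000) = 0.293221
s_2 = g(0.293221) = 0.542238

0.5422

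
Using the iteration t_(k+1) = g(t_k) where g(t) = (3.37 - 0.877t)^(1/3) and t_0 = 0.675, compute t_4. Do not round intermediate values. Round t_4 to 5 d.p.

t_1 = g(0.675000) = 1.405763
t_2 = g(1.405763) = 1.288086
t_3 = g(1.288086) = 1.308494
t_4 = g(1.308494) = 1.305001

1.30500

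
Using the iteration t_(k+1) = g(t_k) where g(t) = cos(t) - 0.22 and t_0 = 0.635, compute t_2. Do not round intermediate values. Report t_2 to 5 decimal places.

t_1 = g(0.635000) = 0.585072
t_2 = g(0.585072) = 0.613672

0.61367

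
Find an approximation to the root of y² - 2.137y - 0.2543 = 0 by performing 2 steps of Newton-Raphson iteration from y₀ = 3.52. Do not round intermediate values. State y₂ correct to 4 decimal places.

2.2858

Newton update: y ← y − f(y)/f'(y).
f'(y) = 2y - 2.137
y_0 = 3.520000: f = 4.613860, f' = 4.903000 → y_1 = 3.520000 - (4.613860)/(4.903000) = 2.578972
y_1 = 2.578972: f = 0.885534, f' = 3.020944 → y_2 = 2.578972 - (0.885534)/(3.020944) = 2.285841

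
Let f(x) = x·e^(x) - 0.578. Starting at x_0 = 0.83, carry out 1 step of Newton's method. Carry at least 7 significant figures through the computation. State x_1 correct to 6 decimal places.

Newton update: x ← x − f(x)/f'(x).
f'(x) = (x + 1)·e^(x)
x_0 = 0.830000: f = 1.325455, f' = 4.196773 → x_1 = 0.830000 - (1.325455)/(4.196773) = 0.514173

0.514173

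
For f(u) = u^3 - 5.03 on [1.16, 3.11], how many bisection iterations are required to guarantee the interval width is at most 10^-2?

Initial width b − a = 3.11 − 1.16 = 1.950000.
After n steps the width is (b−a)/2^n; need (b−a)/2^n ≤ 10^-2.
So n ≥ log₂(1.950000/10^-2) = log₂(195.0000) ≈ 7.6073.
Hence n = 8.

8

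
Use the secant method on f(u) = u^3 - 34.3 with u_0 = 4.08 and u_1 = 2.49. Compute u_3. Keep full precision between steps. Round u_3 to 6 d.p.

3.303155

f(u_0) = 33.617312, f(u_1) = -18.861751
u_2 = 2.490000 - (-18.861751)·(2.490000 - 4.080000)/(-18.861751 - (33.617312)) = 3.061470; f(u_2) = -5.606085
u_3 = 3.061470 - (-5.606085)·(3.061470 - 2.490000)/(-5.606085 - (-18.861751)) = 3.303155; f(u_3) = 1.740183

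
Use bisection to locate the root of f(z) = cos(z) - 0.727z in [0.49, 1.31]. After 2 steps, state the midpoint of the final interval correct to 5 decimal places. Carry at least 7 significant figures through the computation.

f(0.490000) = 0.526103, f(1.310000) = -0.694520 (opposite signs)
step 1: m = 0.900000, f(m) = -0.032690 < 0 → root in [0.490000, 0.900000]
step 2: m = 0.695000, f(m) = 0.262789 > 0 → root in [0.695000, 0.900000]
Midpoint of [0.695000, 0.900000] = 0.797500

0.79750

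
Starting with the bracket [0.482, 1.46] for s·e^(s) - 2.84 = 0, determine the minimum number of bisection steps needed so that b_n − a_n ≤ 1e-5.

17

Initial width b − a = 1.46 − 0.482 = 0.978000.
After n steps the width is (b−a)/2^n; need (b−a)/2^n ≤ 1e-5.
So n ≥ log₂(0.978000/1e-5) = log₂(97800.0000) ≈ 16.5775.
Hence n = 17.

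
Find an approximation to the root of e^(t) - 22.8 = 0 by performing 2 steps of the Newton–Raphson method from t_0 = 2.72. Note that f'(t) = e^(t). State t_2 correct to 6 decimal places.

3.131150

t_0 = 2.720000: f = -7.619678, f' = 15.180322 → t_1 = 2.720000 - (-7.619678)/(15.180322) = 3.221944
t_1 = 3.221944: f = 2.276832, f' = 25.076832 → t_2 = 3.221944 - (2.276832)/(25.076832) = 3.131150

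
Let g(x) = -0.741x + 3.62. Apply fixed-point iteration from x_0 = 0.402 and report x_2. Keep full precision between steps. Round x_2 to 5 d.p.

x_1 = g(0.402000) = 3.322118
x_2 = g(3.322118) = 1.158311

1.15831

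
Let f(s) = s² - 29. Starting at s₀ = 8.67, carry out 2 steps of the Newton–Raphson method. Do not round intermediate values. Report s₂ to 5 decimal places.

Newton update: s ← s − f(s)/f'(s).
f'(s) = 2s
s_0 = 8.670000: f = 46.168900, f' = 17.340000 → s_1 = 8.670000 - (46.168900)/(17.340000) = 6.007434
s_1 = 6.007434: f = 7.089259, f' = 12.014867 → s_2 = 6.007434 - (7.089259)/(12.014867) = 5.417393

5.41739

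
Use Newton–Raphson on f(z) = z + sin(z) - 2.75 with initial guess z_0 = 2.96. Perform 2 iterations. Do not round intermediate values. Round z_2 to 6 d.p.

17.807564

Newton update: z ← z − f(z)/f'(z).
f'(z) = 1 + cos(z)
z_0 = 2.960000: f = 0.390596, f' = 0.016443 → z_1 = 2.960000 - (0.390596)/(0.016443) = -20.795015
z_1 = -20.795015: f = -24.475646, f' = 0.634042 → z_2 = -20.795015 - (-24.475646)/(0.634042) = 17.807564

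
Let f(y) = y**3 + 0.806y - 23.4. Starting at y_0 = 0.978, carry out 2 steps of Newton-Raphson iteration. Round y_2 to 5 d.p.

4.72188

f'(y) = 3y**2 + 0.806
y_0 = 0.978000: f = -21.676291, f' = 3.675452 → y_1 = 0.978000 - (-21.676291)/(3.675452) = 6.875585
y_1 = 6.875585: f = 307.175854, f' = 142.627008 → y_2 = 6.875585 - (307.175854)/(142.627008) = 4.721885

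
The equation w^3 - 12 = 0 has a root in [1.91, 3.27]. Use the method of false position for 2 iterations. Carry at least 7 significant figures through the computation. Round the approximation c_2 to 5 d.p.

False-position update: c = (a·f(b) − b·f(a))/(f(b) − f(a)); replace the endpoint whose sign matches f(c).
f(1.910000) = -5.032129, f(3.270000) = 22.965783
step 1: c = 2.154436, f(c) = -1.999983 < 0 → new bracket [2.154436, 3.270000]
step 2: c = 2.243803, f(c) = -0.703238 < 0 → new bracket [2.243803, 3.270000]

2.24380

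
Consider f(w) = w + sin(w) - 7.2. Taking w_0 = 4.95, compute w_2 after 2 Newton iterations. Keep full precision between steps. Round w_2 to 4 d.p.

f'(w) = 1 + cos(w)
w_0 = 4.950000: f = -3.221903, f' = 1.235381 → w_1 = 4.950000 - (-3.221903)/(1.235381) = 7.558023
w_1 = 7.558023: f = 1.314546, f' = 1.291657 → w_2 = 7.558023 - (1.314546)/(1.291657) = 6.540302

6.5403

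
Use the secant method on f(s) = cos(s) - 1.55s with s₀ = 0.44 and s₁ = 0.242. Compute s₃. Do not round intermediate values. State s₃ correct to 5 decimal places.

f(s_0) = 0.222752, f(s_1) = 0.595761
s_2 = 0.242000 - (0.595761)·(0.242000 - 0.440000)/(0.595761 - (0.222752)) = 0.558241; f(s_2) = -0.017085
s_3 = 0.558241 - (-0.017085)·(0.558241 - 0.242000)/(-0.017085 - (0.595761)) = 0.549425; f(s_3) = 0.001217

0.54942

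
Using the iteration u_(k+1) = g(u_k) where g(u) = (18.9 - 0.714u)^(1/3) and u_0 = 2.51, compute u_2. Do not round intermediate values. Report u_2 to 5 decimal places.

2.57431

u_1 = g(2.510000) = 2.576708
u_2 = g(2.576708) = 2.574315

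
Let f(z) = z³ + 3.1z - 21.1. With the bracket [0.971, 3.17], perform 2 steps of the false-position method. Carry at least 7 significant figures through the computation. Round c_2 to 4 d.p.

2.2860

False-position update: c = (a·f(b) − b·f(a))/(f(b) − f(a)); replace the endpoint whose sign matches f(c).
f(0.971000) = -17.174401, f(3.170000) = 20.582013
step 1: c = 1.971267, f(c) = -7.328933 < 0 → new bracket [1.971267, 3.170000]
step 2: c = 2.286034, f(c) = -2.066594 < 0 → new bracket [2.286034, 3.170000]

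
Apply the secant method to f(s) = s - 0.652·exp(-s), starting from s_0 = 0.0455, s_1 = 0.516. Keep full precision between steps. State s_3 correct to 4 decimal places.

0.4258

Secant update: s_(k+1) = s_k − f(s_k)·(s_k − s_(k-1))/(f(s_k) − f(s_(k-1))).
f(s_0) = -0.577499, f(s_1) = 0.126819
s_2 = 0.516000 - (0.126819)·(0.516000 - 0.045500)/(0.126819 - (-0.577499)) = 0.431282; f(s_2) = 0.007694
s_3 = 0.431282 - (0.007694)·(0.431282 - 0.516000)/(0.007694 - (0.126819)) = 0.425811; f(s_3) = -0.000102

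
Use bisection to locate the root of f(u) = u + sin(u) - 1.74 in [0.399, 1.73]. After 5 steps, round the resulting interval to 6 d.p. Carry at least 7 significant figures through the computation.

[0.898125, 0.939719]

f(0.399000) = -0.952503, f(1.730000) = 0.977354 (opposite signs)
step 1: m = 1.064500, f(m) = 0.199047 > 0 → root in [0.399000, 1.064500]
step 2: m = 0.731750, f(m) = -0.340077 < 0 → root in [0.731750, 1.064500]
step 3: m = 0.898125, f(m) = -0.059715 < 0 → root in [0.898125, 1.064500]
step 4: m = 0.981313, f(m) = 0.072540 > 0 → root in [0.898125, 0.981313]
step 5: m = 0.939719, f(m) = 0.007111 > 0 → root in [0.898125, 0.939719]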